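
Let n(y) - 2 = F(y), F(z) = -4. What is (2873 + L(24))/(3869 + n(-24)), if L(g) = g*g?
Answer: 3449/3867 ≈ 0.89191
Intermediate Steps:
L(g) = g**2
n(y) = -2 (n(y) = 2 - 4 = -2)
(2873 + L(24))/(3869 + n(-24)) = (2873 + 24**2)/(3869 - 2) = (2873 + 576)/3867 = 3449*(1/3867) = 3449/3867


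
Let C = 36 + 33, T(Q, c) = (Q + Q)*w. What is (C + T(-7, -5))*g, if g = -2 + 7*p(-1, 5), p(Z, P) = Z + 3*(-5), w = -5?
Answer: -15846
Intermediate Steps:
T(Q, c) = -10*Q (T(Q, c) = (Q + Q)*(-5) = (2*Q)*(-5) = -10*Q)
p(Z, P) = -15 + Z (p(Z, P) = Z - 15 = -15 + Z)
g = -114 (g = -2 + 7*(-15 - 1) = -2 + 7*(-16) = -2 - 112 = -114)
C = 69
(C + T(-7, -5))*g = (69 - 10*(-7))*(-114) = (69 + 70)*(-114) = 139*(-114) = -15846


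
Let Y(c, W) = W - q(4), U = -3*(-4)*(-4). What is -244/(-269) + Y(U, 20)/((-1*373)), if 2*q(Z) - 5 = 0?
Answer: 172609/200674 ≈ 0.86015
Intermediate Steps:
q(Z) = 5/2 (q(Z) = 5/2 + (½)*0 = 5/2 + 0 = 5/2)
U = -48 (U = 12*(-4) = -48)
Y(c, W) = -5/2 + W (Y(c, W) = W - 1*5/2 = W - 5/2 = -5/2 + W)
-244/(-269) + Y(U, 20)/((-1*373)) = -244/(-269) + (-5/2 + 20)/((-1*373)) = -244*(-1/269) + (35/2)/(-373) = 244/269 + (35/2)*(-1/373) = 244/269 - 35/746 = 172609/200674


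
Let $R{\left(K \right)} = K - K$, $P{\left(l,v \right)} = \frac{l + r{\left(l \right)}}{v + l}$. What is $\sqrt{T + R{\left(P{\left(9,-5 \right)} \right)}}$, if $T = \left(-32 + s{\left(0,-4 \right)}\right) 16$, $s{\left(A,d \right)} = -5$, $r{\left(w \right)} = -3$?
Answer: $4 i \sqrt{37} \approx 24.331 i$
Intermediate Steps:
$P{\left(l,v \right)} = \frac{-3 + l}{l + v}$ ($P{\left(l,v \right)} = \frac{l - 3}{v + l} = \frac{-3 + l}{l + v}$)
$R{\left(K \right)} = 0$
$T = -592$ ($T = \left(-32 - 5\right) 16 = \left(-37\right) 16 = -592$)
$\sqrt{T + R{\left(P{\left(9,-5 \right)} \right)}} = \sqrt{-592 + 0} = \sqrt{-592} = 4 i \sqrt{37}$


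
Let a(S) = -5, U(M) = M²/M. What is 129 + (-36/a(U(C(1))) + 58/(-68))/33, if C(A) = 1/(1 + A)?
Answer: 724769/5610 ≈ 129.19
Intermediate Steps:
U(M) = M
129 + (-36/a(U(C(1))) + 58/(-68))/33 = 129 + (-36/(-5) + 58/(-68))/33 = 129 + (-36*(-⅕) + 58*(-1/68))/33 = 129 + (36/5 - 29/34)/33 = 129 + (1/33)*(1079/170) = 129 + 1079/5610 = 724769/5610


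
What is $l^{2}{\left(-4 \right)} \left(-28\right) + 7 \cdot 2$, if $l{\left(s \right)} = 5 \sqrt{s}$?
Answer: $2814$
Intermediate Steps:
$l^{2}{\left(-4 \right)} \left(-28\right) + 7 \cdot 2 = \left(5 \sqrt{-4}\right)^{2} \left(-28\right) + 7 \cdot 2 = \left(5 \cdot 2 i\right)^{2} \left(-28\right) + 14 = \left(10 i\right)^{2} \left(-28\right) + 14 = \left(-100\right) \left(-28\right) + 14 = 2800 + 14 = 2814$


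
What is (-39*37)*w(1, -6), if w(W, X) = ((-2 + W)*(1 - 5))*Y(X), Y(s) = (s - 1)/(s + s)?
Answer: -3367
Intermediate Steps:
Y(s) = (-1 + s)/(2*s) (Y(s) = (-1 + s)/((2*s)) = (-1 + s)*(1/(2*s)) = (-1 + s)/(2*s))
w(W, X) = (-1 + X)*(8 - 4*W)/(2*X) (w(W, X) = ((-2 + W)*(1 - 5))*((-1 + X)/(2*X)) = ((-2 + W)*(-4))*((-1 + X)/(2*X)) = (8 - 4*W)*((-1 + X)/(2*X)) = (-1 + X)*(8 - 4*W)/(2*X))
(-39*37)*w(1, -6) = (-39*37)*(-2*(-1 - 6)*(-2 + 1)/(-6)) = -(-2886)*(-1)*(-7)*(-1)/6 = -1443*7/3 = -3367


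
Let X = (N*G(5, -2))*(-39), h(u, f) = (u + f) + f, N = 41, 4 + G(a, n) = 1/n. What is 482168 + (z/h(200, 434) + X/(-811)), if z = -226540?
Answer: 208718720065/433074 ≈ 4.8195e+5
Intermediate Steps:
G(a, n) = -4 + 1/n
h(u, f) = u + 2*f (h(u, f) = (f + u) + f = u + 2*f)
X = 14391/2 (X = (41*(-4 + 1/(-2)))*(-39) = (41*(-4 - ½))*(-39) = (41*(-9/2))*(-39) = -369/2*(-39) = 14391/2 ≈ 7195.5)
482168 + (z/h(200, 434) + X/(-811)) = 482168 + (-226540/(200 + 2*434) + (14391/2)/(-811)) = 482168 + (-226540/(200 + 868) + (14391/2)*(-1/811)) = 482168 + (-226540/1068 - 14391/1622) = 482168 + (-226540*1/1068 - 14391/1622) = 482168 + (-56635/267 - 14391/1622) = 482168 - 95704367/433074 = 208718720065/433074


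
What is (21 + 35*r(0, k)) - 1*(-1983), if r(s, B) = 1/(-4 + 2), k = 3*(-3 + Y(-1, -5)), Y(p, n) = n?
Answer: 3973/2 ≈ 1986.5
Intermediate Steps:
k = -24 (k = 3*(-3 - 5) = 3*(-8) = -24)
r(s, B) = -1/2 (r(s, B) = 1/(-2) = -1/2)
(21 + 35*r(0, k)) - 1*(-1983) = (21 + 35*(-1/2)) - 1*(-1983) = (21 - 35/2) + 1983 = 7/2 + 1983 = 3973/2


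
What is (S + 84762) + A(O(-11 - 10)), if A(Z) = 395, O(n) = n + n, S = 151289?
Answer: 236446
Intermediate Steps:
O(n) = 2*n
(S + 84762) + A(O(-11 - 10)) = (151289 + 84762) + 395 = 236051 + 395 = 236446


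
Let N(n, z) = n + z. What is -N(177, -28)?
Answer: -149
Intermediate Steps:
-N(177, -28) = -(177 - 28) = -1*149 = -149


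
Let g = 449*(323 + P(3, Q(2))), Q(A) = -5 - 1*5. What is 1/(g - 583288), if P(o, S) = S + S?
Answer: -1/447241 ≈ -2.2359e-6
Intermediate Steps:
Q(A) = -10 (Q(A) = -5 - 5 = -10)
P(o, S) = 2*S
g = 136047 (g = 449*(323 + 2*(-10)) = 449*(323 - 20) = 449*303 = 136047)
1/(g - 583288) = 1/(136047 - 583288) = 1/(-447241) = -1/447241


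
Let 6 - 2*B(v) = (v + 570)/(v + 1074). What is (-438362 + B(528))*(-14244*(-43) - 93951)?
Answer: -40460697961983/178 ≈ -2.2731e+11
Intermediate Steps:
B(v) = 3 - (570 + v)/(2*(1074 + v)) (B(v) = 3 - (v + 570)/(2*(v + 1074)) = 3 - (570 + v)/(2*(1074 + v)))
(-438362 + B(528))*(-14244*(-43) - 93951) = (-438362 + (5874 + 5*528)/(2*(1074 + 528)))*(-14244*(-43) - 93951) = (-438362 + (½)*(5874 + 2640)/1602)*(612492 - 93951) = (-438362 + (½)*(1/1602)*8514)*518541 = (-438362 + 473/178)*518541 = -78027963/178*518541 = -40460697961983/178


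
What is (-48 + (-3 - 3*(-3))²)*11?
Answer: -132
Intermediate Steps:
(-48 + (-3 - 3*(-3))²)*11 = (-48 + (-3 + 9)²)*11 = (-48 + 6²)*11 = (-48 + 36)*11 = -12*11 = -132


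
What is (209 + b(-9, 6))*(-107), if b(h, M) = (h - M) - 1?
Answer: -20651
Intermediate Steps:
b(h, M) = -1 + h - M
(209 + b(-9, 6))*(-107) = (209 + (-1 - 9 - 1*6))*(-107) = (209 + (-1 - 9 - 6))*(-107) = (209 - 16)*(-107) = 193*(-107) = -20651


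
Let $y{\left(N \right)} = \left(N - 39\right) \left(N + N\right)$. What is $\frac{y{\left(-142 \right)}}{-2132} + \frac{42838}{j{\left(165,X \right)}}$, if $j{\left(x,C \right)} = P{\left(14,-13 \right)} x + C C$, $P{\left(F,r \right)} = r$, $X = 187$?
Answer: $- \frac{199494285}{8747596} \approx -22.806$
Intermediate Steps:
$j{\left(x,C \right)} = C^{2} - 13 x$ ($j{\left(x,C \right)} = - 13 x + C C = - 13 x + C^{2} = C^{2} - 13 x$)
$y{\left(N \right)} = 2 N \left(-39 + N\right)$ ($y{\left(N \right)} = \left(-39 + N\right) 2 N = 2 N \left(-39 + N\right)$)
$\frac{y{\left(-142 \right)}}{-2132} + \frac{42838}{j{\left(165,X \right)}} = \frac{2 \left(-142\right) \left(-39 - 142\right)}{-2132} + \frac{42838}{187^{2} - 2145} = 2 \left(-142\right) \left(-181\right) \left(- \frac{1}{2132}\right) + \frac{42838}{34969 - 2145} = 51404 \left(- \frac{1}{2132}\right) + \frac{42838}{32824} = - \frac{12851}{533} + 42838 \cdot \frac{1}{32824} = - \frac{12851}{533} + \frac{21419}{16412} = - \frac{199494285}{8747596}$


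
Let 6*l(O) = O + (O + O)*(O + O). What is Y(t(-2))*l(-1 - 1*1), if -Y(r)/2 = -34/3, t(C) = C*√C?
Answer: 476/9 ≈ 52.889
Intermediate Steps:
t(C) = C^(3/2)
Y(r) = 68/3 (Y(r) = -(-68)/3 = -2*(-34/3) = 68/3)
l(O) = O/6 + 2*O²/3 (l(O) = (O + (O + O)*(O + O))/6 = (O + (2*O)*(2*O))/6 = (O + 4*O²)/6 = O/6 + 2*O²/3)
Y(t(-2))*l(-1 - 1*1) = 68*((-1 - 1*1)*(1 + 4*(-1 - 1*1))/6)/3 = 68*((-1 - 1)*(1 + 4*(-1 - 1))/6)/3 = 68*((⅙)*(-2)*(1 + 4*(-2)))/3 = 68*((⅙)*(-2)*(1 - 8))/3 = 68*((⅙)*(-2)*(-7))/3 = (68/3)*(7/3) = 476/9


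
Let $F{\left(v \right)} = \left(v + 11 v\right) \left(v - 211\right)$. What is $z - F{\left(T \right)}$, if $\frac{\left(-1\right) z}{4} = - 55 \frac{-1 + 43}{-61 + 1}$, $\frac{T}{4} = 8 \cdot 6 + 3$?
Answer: $16982$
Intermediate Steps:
$T = 204$ ($T = 4 \left(8 \cdot 6 + 3\right) = 4 \left(48 + 3\right) = 4 \cdot 51 = 204$)
$F{\left(v \right)} = 12 v \left(-211 + v\right)$
$z = -154$ ($z = - 4 \left(- 55 \frac{-1 + 43}{-61 + 1}\right) = - 4 \left(- 55 \frac{42}{-60}\right) = - 4 \left(- 55 \cdot 42 \left(- \frac{1}{60}\right)\right) = - 4 \left(\left(-55\right) \left(- \frac{7}{10}\right)\right) = \left(-4\right) \frac{77}{2} = -154$)
$z - F{\left(T \right)} = -154 - 12 \cdot 204 \left(-211 + 204\right) = -154 - 12 \cdot 204 \left(-7\right) = -154 - -17136 = -154 + 17136 = 16982$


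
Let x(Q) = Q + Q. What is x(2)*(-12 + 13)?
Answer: 4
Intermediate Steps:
x(Q) = 2*Q
x(2)*(-12 + 13) = (2*2)*(-12 + 13) = 4*1 = 4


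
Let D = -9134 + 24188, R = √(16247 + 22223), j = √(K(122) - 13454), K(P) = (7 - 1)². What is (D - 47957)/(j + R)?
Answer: -32903/(√38470 + I*√13418) ≈ -124.37 + 73.453*I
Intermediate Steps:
K(P) = 36 (K(P) = 6² = 36)
j = I*√13418 (j = √(36 - 13454) = √(-13418) = I*√13418 ≈ 115.84*I)
R = √38470 ≈ 196.14
D = 15054
(D - 47957)/(j + R) = (15054 - 47957)/(I*√13418 + √38470) = -32903/(√38470 + I*√13418)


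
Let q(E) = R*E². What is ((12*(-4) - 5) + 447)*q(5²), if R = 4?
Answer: 985000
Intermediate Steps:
q(E) = 4*E²
((12*(-4) - 5) + 447)*q(5²) = ((12*(-4) - 5) + 447)*(4*(5²)²) = ((-48 - 5) + 447)*(4*25²) = (-53 + 447)*(4*625) = 394*2500 = 985000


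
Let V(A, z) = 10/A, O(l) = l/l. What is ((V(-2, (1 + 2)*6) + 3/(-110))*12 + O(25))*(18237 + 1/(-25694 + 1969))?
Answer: -108600878824/100375 ≈ -1.0820e+6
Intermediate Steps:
O(l) = 1
((V(-2, (1 + 2)*6) + 3/(-110))*12 + O(25))*(18237 + 1/(-25694 + 1969)) = ((10/(-2) + 3/(-110))*12 + 1)*(18237 + 1/(-25694 + 1969)) = ((10*(-½) + 3*(-1/110))*12 + 1)*(18237 + 1/(-23725)) = ((-5 - 3/110)*12 + 1)*(18237 - 1/23725) = (-553/110*12 + 1)*(432672824/23725) = (-3318/55 + 1)*(432672824/23725) = -3263/55*432672824/23725 = -108600878824/100375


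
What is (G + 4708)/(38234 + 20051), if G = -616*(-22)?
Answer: 3652/11657 ≈ 0.31329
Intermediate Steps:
G = 13552
(G + 4708)/(38234 + 20051) = (13552 + 4708)/(38234 + 20051) = 18260/58285 = 18260*(1/58285) = 3652/11657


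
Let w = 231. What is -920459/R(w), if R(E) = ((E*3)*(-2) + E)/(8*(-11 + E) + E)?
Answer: 166603079/105 ≈ 1.5867e+6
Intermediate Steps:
R(E) = -5*E/(-88 + 9*E) (R(E) = ((3*E)*(-2) + E)/((-88 + 8*E) + E) = (-6*E + E)/(-88 + 9*E) = (-5*E)/(-88 + 9*E) = -5*E/(-88 + 9*E))
-920459/R(w) = -920459/((-5*231/(-88 + 9*231))) = -920459/((-5*231/(-88 + 2079))) = -920459/((-5*231/1991)) = -920459/((-5*231*1/1991)) = -920459/(-105/181) = -920459*(-181/105) = 166603079/105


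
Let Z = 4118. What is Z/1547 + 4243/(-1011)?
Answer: -2400623/1564017 ≈ -1.5349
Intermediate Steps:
Z/1547 + 4243/(-1011) = 4118/1547 + 4243/(-1011) = 4118*(1/1547) + 4243*(-1/1011) = 4118/1547 - 4243/1011 = -2400623/1564017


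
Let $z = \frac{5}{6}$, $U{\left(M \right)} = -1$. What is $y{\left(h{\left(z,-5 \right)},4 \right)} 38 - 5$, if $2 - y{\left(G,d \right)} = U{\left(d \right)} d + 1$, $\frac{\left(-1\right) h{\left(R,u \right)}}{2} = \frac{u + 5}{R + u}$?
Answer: $185$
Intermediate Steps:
$z = \frac{5}{6}$ ($z = 5 \cdot \frac{1}{6} = \frac{5}{6} \approx 0.83333$)
$h{\left(R,u \right)} = - \frac{2 \left(5 + u\right)}{R + u}$ ($h{\left(R,u \right)} = - 2 \frac{u + 5}{R + u} = - 2 \frac{5 + u}{R + u} = - \frac{2 \left(5 + u\right)}{R + u}$)
$y{\left(G,d \right)} = 1 + d$ ($y{\left(G,d \right)} = 2 - \left(- d + 1\right) = 2 - \left(1 - d\right) = 2 + \left(-1 + d\right) = 1 + d$)
$y{\left(h{\left(z,-5 \right)},4 \right)} 38 - 5 = \left(1 + 4\right) 38 - 5 = 5 \cdot 38 - 5 = 190 - 5 = 185$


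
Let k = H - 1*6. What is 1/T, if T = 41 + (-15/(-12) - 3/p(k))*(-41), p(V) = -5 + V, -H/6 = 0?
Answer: -44/943 ≈ -0.046660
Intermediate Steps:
H = 0 (H = -6*0 = 0)
k = -6 (k = 0 - 1*6 = 0 - 6 = -6)
T = -943/44 (T = 41 + (-15/(-12) - 3/(-5 - 6))*(-41) = 41 + (-15*(-1/12) - 3/(-11))*(-41) = 41 + (5/4 - 3*(-1/11))*(-41) = 41 + (5/4 + 3/11)*(-41) = 41 + (67/44)*(-41) = 41 - 2747/44 = -943/44 ≈ -21.432)
1/T = 1/(-943/44) = -44/943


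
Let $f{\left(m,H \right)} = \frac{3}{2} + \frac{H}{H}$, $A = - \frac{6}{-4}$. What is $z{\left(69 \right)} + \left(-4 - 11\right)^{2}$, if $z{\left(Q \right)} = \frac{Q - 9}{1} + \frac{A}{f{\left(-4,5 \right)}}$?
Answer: $\frac{1428}{5} \approx 285.6$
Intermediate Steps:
$A = \frac{3}{2}$ ($A = \left(-6\right) \left(- \frac{1}{4}\right) = \frac{3}{2} \approx 1.5$)
$f{\left(m,H \right)} = \frac{5}{2}$ ($f{\left(m,H \right)} = 3 \cdot \frac{1}{2} + 1 = \frac{3}{2} + 1 = \frac{5}{2}$)
$z{\left(Q \right)} = - \frac{42}{5} + Q$ ($z{\left(Q \right)} = \frac{Q - 9}{1} + \frac{3}{2 \cdot \frac{5}{2}} = \left(-9 + Q\right) 1 + \frac{3}{2} \cdot \frac{2}{5} = \left(-9 + Q\right) + \frac{3}{5} = - \frac{42}{5} + Q$)
$z{\left(69 \right)} + \left(-4 - 11\right)^{2} = \left(- \frac{42}{5} + 69\right) + \left(-4 - 11\right)^{2} = \frac{303}{5} + \left(-15\right)^{2} = \frac{303}{5} + 225 = \frac{1428}{5}$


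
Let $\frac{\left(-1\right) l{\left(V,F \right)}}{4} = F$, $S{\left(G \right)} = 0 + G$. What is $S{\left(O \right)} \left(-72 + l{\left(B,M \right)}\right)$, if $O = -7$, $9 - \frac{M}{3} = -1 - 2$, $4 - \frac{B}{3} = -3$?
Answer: $1512$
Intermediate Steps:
$B = 21$ ($B = 12 - -9 = 12 + 9 = 21$)
$M = 36$ ($M = 27 - 3 \left(-1 - 2\right) = 27 - -9 = 27 + 9 = 36$)
$S{\left(G \right)} = G$
$l{\left(V,F \right)} = - 4 F$
$S{\left(O \right)} \left(-72 + l{\left(B,M \right)}\right) = - 7 \left(-72 - 144\right) = \left(-7\right) \left(-216\right) = 1512$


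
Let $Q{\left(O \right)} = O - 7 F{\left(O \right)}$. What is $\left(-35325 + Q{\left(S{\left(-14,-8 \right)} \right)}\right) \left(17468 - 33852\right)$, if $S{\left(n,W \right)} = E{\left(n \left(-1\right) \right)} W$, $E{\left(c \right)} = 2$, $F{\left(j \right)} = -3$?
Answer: $578682880$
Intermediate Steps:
$S{\left(n,W \right)} = 2 W$
$Q{\left(O \right)} = 21 + O$ ($Q{\left(O \right)} = O - -21 = O + 21 = 21 + O$)
$\left(-35325 + Q{\left(S{\left(-14,-8 \right)} \right)}\right) \left(17468 - 33852\right) = \left(-35325 + \left(21 + 2 \left(-8\right)\right)\right) \left(17468 - 33852\right) = \left(-35325 + \left(21 - 16\right)\right) \left(-16384\right) = \left(-35325 + 5\right) \left(-16384\right) = \left(-35320\right) \left(-16384\right) = 578682880$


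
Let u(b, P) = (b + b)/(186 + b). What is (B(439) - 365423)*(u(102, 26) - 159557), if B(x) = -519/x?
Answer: 76788642988852/1317 ≈ 5.8306e+10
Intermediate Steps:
u(b, P) = 2*b/(186 + b) (u(b, P) = (2*b)/(186 + b) = 2*b/(186 + b))
(B(439) - 365423)*(u(102, 26) - 159557) = (-519/439 - 365423)*(2*102/(186 + 102) - 159557) = (-519*1/439 - 365423)*(2*102/288 - 159557) = (-519/439 - 365423)*(2*102*(1/288) - 159557) = -160421216*(17/24 - 159557)/439 = -160421216/439*(-3829351/24) = 76788642988852/1317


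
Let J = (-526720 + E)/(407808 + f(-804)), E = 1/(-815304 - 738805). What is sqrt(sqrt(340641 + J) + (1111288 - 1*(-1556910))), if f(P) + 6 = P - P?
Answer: sqrt(1071715984085528625224428451352 + 633768758418*sqrt(136822312399153102837253311026))/633768758418 ≈ 1633.6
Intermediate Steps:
E = -1/1554109 (E = 1/(-1554109) = -1/1554109 ≈ -6.4346e-7)
f(P) = -6 (f(P) = -6 + (P - P) = -6 + 0 = -6)
J = -818580292481/633768758418 (J = (-526720 - 1/1554109)/(407808 - 6) = -818580292481/1554109/407802 = -818580292481/1554109*1/407802 = -818580292481/633768758418 ≈ -1.2916)
sqrt(sqrt(340641 + J) + (1111288 - 1*(-1556910))) = sqrt(sqrt(340641 - 818580292481/633768758418) + (1111288 - 1*(-1556910))) = sqrt(sqrt(215886805055973457/633768758418) + (1111288 + 1556910)) = sqrt(sqrt(136822312399153102837253311026)/633768758418 + 2668198) = sqrt(2668198 + sqrt(136822312399153102837253311026)/633768758418)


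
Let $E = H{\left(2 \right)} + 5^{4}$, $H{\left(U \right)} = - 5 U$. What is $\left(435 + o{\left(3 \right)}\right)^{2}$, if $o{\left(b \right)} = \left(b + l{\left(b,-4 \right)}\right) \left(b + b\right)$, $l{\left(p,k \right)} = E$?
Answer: $17164449$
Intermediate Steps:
$E = 615$ ($E = \left(-5\right) 2 + 5^{4} = -10 + 625 = 615$)
$l{\left(p,k \right)} = 615$
$o{\left(b \right)} = 2 b \left(615 + b\right)$ ($o{\left(b \right)} = \left(b + 615\right) \left(b + b\right) = \left(615 + b\right) 2 b = 2 b \left(615 + b\right)$)
$\left(435 + o{\left(3 \right)}\right)^{2} = \left(435 + 2 \cdot 3 \left(615 + 3\right)\right)^{2} = \left(435 + 2 \cdot 3 \cdot 618\right)^{2} = \left(435 + 3708\right)^{2} = 4143^{2} = 17164449$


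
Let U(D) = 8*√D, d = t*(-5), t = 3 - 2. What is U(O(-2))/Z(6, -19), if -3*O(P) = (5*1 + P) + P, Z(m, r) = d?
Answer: -8*I*√3/15 ≈ -0.92376*I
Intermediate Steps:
t = 1
d = -5 (d = 1*(-5) = -5)
Z(m, r) = -5
O(P) = -5/3 - 2*P/3 (O(P) = -((5*1 + P) + P)/3 = -((5 + P) + P)/3 = -(5 + 2*P)/3 = -5/3 - 2*P/3)
U(O(-2))/Z(6, -19) = (8*√(-5/3 - ⅔*(-2)))/(-5) = (8*√(-5/3 + 4/3))*(-⅕) = (8*√(-⅓))*(-⅕) = (8*(I*√3/3))*(-⅕) = (8*I*√3/3)*(-⅕) = -8*I*√3/15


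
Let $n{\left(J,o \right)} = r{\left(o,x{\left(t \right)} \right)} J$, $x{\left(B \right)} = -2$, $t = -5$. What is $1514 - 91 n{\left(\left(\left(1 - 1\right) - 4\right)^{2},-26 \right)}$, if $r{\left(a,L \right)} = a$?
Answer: $39370$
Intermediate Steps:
$n{\left(J,o \right)} = J o$ ($n{\left(J,o \right)} = o J = J o$)
$1514 - 91 n{\left(\left(\left(1 - 1\right) - 4\right)^{2},-26 \right)} = 1514 - 91 \left(\left(1 - 1\right) - 4\right)^{2} \left(-26\right) = 1514 - 91 \left(0 - 4\right)^{2} \left(-26\right) = 1514 - 91 \left(-4\right)^{2} \left(-26\right) = 1514 - 91 \cdot 16 \left(-26\right) = 1514 - -37856 = 1514 + 37856 = 39370$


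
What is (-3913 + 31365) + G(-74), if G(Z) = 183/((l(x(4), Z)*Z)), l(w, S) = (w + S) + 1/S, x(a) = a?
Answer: 47409665/1727 ≈ 27452.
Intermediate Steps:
l(w, S) = S + w + 1/S (l(w, S) = (S + w) + 1/S = S + w + 1/S)
G(Z) = 183/(Z*(4 + Z + 1/Z)) (G(Z) = 183/(((Z + 4 + 1/Z)*Z)) = 183/(((4 + Z + 1/Z)*Z)) = 183/((Z*(4 + Z + 1/Z))) = 183*(1/(Z*(4 + Z + 1/Z))) = 183/(Z*(4 + Z + 1/Z)))
(-3913 + 31365) + G(-74) = (-3913 + 31365) + 183/(1 - 74*(4 - 74)) = 27452 + 183/(1 - 74*(-70)) = 27452 + 183/(1 + 5180) = 27452 + 183/5181 = 27452 + 183*(1/5181) = 27452 + 61/1727 = 47409665/1727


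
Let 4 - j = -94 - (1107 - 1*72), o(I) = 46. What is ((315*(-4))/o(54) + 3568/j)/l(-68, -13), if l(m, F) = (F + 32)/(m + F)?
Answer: 51169806/495121 ≈ 103.35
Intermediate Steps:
j = 1133 (j = 4 - (-94 - (1107 - 1*72)) = 4 - (-94 - (1107 - 72)) = 4 - (-94 - 1*1035) = 4 - (-94 - 1035) = 4 - 1*(-1129) = 4 + 1129 = 1133)
l(m, F) = (32 + F)/(F + m)
((315*(-4))/o(54) + 3568/j)/l(-68, -13) = ((315*(-4))/46 + 3568/1133)/(((32 - 13)/(-13 - 68))) = (-1260*1/46 + 3568*(1/1133))/((19/(-81))) = (-630/23 + 3568/1133)/((-1/81*19)) = -631726/(26059*(-19/81)) = -631726/26059*(-81/19) = 51169806/495121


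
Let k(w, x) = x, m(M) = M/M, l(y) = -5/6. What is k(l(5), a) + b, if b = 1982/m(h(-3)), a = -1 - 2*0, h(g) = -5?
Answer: 1981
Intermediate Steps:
l(y) = -⅚ (l(y) = -5*⅙ = -⅚)
a = -1 (a = -1 + 0 = -1)
m(M) = 1
b = 1982 (b = 1982/1 = 1982*1 = 1982)
k(l(5), a) + b = -1 + 1982 = 1981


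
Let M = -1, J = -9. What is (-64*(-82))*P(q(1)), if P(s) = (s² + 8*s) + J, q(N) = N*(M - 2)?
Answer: -125952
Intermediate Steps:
q(N) = -3*N (q(N) = N*(-1 - 2) = N*(-3) = -3*N)
P(s) = -9 + s² + 8*s (P(s) = (s² + 8*s) - 9 = -9 + s² + 8*s)
(-64*(-82))*P(q(1)) = (-64*(-82))*(-9 + (-3*1)² + 8*(-3*1)) = 5248*(-9 + (-3)² + 8*(-3)) = 5248*(-9 + 9 - 24) = 5248*(-24) = -125952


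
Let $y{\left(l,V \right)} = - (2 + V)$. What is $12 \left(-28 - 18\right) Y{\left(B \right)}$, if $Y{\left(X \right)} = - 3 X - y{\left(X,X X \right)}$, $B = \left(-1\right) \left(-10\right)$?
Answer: $-39744$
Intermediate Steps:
$B = 10$
$y{\left(l,V \right)} = -2 - V$
$Y{\left(X \right)} = 2 + X^{2} - 3 X$ ($Y{\left(X \right)} = - 3 X - \left(-2 - X X\right) = - 3 X - \left(-2 - X^{2}\right) = - 3 X + \left(2 + X^{2}\right) = 2 + X^{2} - 3 X$)
$12 \left(-28 - 18\right) Y{\left(B \right)} = 12 \left(-28 - 18\right) \left(2 + 10^{2} - 30\right) = 12 \left(-46\right) \left(2 + 100 - 30\right) = \left(-552\right) 72 = -39744$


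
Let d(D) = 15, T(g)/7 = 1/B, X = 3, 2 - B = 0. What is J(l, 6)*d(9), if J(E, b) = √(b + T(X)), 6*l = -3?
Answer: 15*√38/2 ≈ 46.233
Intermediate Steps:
B = 2 (B = 2 - 1*0 = 2 + 0 = 2)
l = -½ (l = (⅙)*(-3) = -½ ≈ -0.50000)
T(g) = 7/2
J(E, b) = √(7/2 + b) (J(E, b) = √(b + 7/2) = √(7/2 + b))
J(l, 6)*d(9) = (√(14 + 4*6)/2)*15 = (√(14 + 24)/2)*15 = (√38/2)*15 = 15*√38/2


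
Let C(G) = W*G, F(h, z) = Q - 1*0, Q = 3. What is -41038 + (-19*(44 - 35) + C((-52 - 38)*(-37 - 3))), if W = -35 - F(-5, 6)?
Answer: -178009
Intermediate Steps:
F(h, z) = 3 (F(h, z) = 3 - 1*0 = 3 + 0 = 3)
W = -38 (W = -35 - 1*3 = -35 - 3 = -38)
C(G) = -38*G
-41038 + (-19*(44 - 35) + C((-52 - 38)*(-37 - 3))) = -41038 + (-19*(44 - 35) - 38*(-52 - 38)*(-37 - 3)) = -41038 + (-19*9 - (-3420)*(-40)) = -41038 + (-171 - 38*3600) = -41038 + (-171 - 136800) = -41038 - 136971 = -178009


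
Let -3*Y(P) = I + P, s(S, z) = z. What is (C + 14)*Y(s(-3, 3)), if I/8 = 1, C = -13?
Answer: -11/3 ≈ -3.6667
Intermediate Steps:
I = 8 (I = 8*1 = 8)
Y(P) = -8/3 - P/3 (Y(P) = -(8 + P)/3 = -8/3 - P/3)
(C + 14)*Y(s(-3, 3)) = (-13 + 14)*(-8/3 - ⅓*3) = 1*(-8/3 - 1) = 1*(-11/3) = -11/3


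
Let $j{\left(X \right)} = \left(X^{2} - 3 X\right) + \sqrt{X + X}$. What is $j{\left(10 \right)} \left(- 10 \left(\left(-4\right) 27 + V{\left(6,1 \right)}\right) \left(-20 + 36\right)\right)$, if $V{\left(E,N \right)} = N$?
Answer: $1198400 + 34240 \sqrt{5} \approx 1.275 \cdot 10^{6}$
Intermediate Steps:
$j{\left(X \right)} = X^{2} - 3 X + \sqrt{2} \sqrt{X}$ ($j{\left(X \right)} = \left(X^{2} - 3 X\right) + \sqrt{2 X} = \left(X^{2} - 3 X\right) + \sqrt{2} \sqrt{X} = X^{2} - 3 X + \sqrt{2} \sqrt{X}$)
$j{\left(10 \right)} \left(- 10 \left(\left(-4\right) 27 + V{\left(6,1 \right)}\right) \left(-20 + 36\right)\right) = \left(10^{2} - 30 + \sqrt{2} \sqrt{10}\right) \left(- 10 \left(\left(-4\right) 27 + 1\right) \left(-20 + 36\right)\right) = \left(100 - 30 + 2 \sqrt{5}\right) \left(- 10 \left(-108 + 1\right) 16\right) = \left(70 + 2 \sqrt{5}\right) \left(- 10 \left(\left(-107\right) 16\right)\right) = \left(70 + 2 \sqrt{5}\right) \left(\left(-10\right) \left(-1712\right)\right) = \left(70 + 2 \sqrt{5}\right) 17120 = 1198400 + 34240 \sqrt{5}$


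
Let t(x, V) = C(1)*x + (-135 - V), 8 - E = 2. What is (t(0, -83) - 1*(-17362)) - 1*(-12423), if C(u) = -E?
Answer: 29733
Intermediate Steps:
E = 6 (E = 8 - 1*2 = 8 - 2 = 6)
C(u) = -6 (C(u) = -1*6 = -6)
t(x, V) = -135 - V - 6*x (t(x, V) = -6*x + (-135 - V) = -135 - V - 6*x)
(t(0, -83) - 1*(-17362)) - 1*(-12423) = ((-135 - 1*(-83) - 6*0) - 1*(-17362)) - 1*(-12423) = ((-135 + 83 + 0) + 17362) + 12423 = (-52 + 17362) + 12423 = 17310 + 12423 = 29733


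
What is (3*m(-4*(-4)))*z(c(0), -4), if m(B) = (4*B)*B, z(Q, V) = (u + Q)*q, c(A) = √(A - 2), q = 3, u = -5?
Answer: -46080 + 9216*I*√2 ≈ -46080.0 + 13033.0*I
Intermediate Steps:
c(A) = √(-2 + A)
z(Q, V) = -15 + 3*Q (z(Q, V) = (-5 + Q)*3 = -15 + 3*Q)
m(B) = 4*B²
(3*m(-4*(-4)))*z(c(0), -4) = (3*(4*(-4*(-4))²))*(-15 + 3*√(-2 + 0)) = (3*(4*16²))*(-15 + 3*√(-2)) = (3*(4*256))*(-15 + 3*(I*√2)) = (3*1024)*(-15 + 3*I*√2) = 3072*(-15 + 3*I*√2) = -46080 + 9216*I*√2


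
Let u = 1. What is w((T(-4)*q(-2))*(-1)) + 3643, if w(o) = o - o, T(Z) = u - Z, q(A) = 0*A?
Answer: 3643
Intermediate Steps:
q(A) = 0
T(Z) = 1 - Z
w(o) = 0
w((T(-4)*q(-2))*(-1)) + 3643 = 0 + 3643 = 3643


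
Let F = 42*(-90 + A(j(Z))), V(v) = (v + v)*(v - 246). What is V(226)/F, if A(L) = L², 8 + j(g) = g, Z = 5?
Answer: 4520/1701 ≈ 2.6573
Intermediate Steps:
j(g) = -8 + g
V(v) = 2*v*(-246 + v) (V(v) = (2*v)*(-246 + v) = 2*v*(-246 + v))
F = -3402 (F = 42*(-90 + (-8 + 5)²) = 42*(-90 + (-3)²) = 42*(-90 + 9) = 42*(-81) = -3402)
V(226)/F = (2*226*(-246 + 226))/(-3402) = (2*226*(-20))*(-1/3402) = -9040*(-1/3402) = 4520/1701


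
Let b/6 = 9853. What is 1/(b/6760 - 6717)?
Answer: -3380/22673901 ≈ -0.00014907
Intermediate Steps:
b = 59118 (b = 6*9853 = 59118)
1/(b/6760 - 6717) = 1/(59118/6760 - 6717) = 1/(59118*(1/6760) - 6717) = 1/(29559/3380 - 6717) = 1/(-22673901/3380) = -3380/22673901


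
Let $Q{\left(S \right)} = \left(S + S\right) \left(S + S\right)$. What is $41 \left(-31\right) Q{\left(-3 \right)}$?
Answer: $-45756$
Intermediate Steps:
$Q{\left(S \right)} = 4 S^{2}$ ($Q{\left(S \right)} = 2 S 2 S = 4 S^{2}$)
$41 \left(-31\right) Q{\left(-3 \right)} = 41 \left(-31\right) 4 \left(-3\right)^{2} = - 1271 \cdot 4 \cdot 9 = \left(-1271\right) 36 = -45756$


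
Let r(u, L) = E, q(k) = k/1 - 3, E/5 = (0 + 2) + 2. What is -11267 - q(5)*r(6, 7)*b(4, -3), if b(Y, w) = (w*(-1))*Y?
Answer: -11747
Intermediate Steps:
b(Y, w) = -Y*w (b(Y, w) = (-w)*Y = -Y*w)
E = 20 (E = 5*((0 + 2) + 2) = 5*(2 + 2) = 5*4 = 20)
q(k) = -3 + k (q(k) = 1*k - 3 = k - 3 = -3 + k)
r(u, L) = 20
-11267 - q(5)*r(6, 7)*b(4, -3) = -11267 - (-3 + 5)*20*(-1*4*(-3)) = -11267 - 2*20*12 = -11267 - 40*12 = -11267 - 1*480 = -11267 - 480 = -11747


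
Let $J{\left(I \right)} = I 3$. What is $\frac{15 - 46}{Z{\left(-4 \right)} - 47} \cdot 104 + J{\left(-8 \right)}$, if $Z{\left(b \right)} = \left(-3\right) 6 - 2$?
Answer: $\frac{1616}{67} \approx 24.119$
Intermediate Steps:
$Z{\left(b \right)} = -20$ ($Z{\left(b \right)} = -18 - 2 = -20$)
$J{\left(I \right)} = 3 I$
$\frac{15 - 46}{Z{\left(-4 \right)} - 47} \cdot 104 + J{\left(-8 \right)} = \frac{15 - 46}{-20 - 47} \cdot 104 + 3 \left(-8\right) = - \frac{31}{-67} \cdot 104 - 24 = \left(-31\right) \left(- \frac{1}{67}\right) 104 - 24 = \frac{31}{67} \cdot 104 - 24 = \frac{3224}{67} - 24 = \frac{1616}{67}$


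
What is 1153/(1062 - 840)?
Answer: 1153/222 ≈ 5.1937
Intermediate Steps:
1153/(1062 - 840) = 1153/222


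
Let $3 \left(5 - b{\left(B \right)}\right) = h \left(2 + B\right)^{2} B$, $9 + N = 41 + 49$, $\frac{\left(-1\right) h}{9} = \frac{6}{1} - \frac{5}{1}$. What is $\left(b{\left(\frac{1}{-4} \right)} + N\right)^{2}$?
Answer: $\frac{28697449}{4096} \approx 7006.2$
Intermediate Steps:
$h = -9$ ($h = - 9 \left(\frac{6}{1} - \frac{5}{1}\right) = - 9 \left(6 \cdot 1 - 5\right) = - 9 \left(6 - 5\right) = \left(-9\right) 1 = -9$)
$N = 81$ ($N = -9 + \left(41 + 49\right) = -9 + 90 = 81$)
$b{\left(B \right)} = 5 + 3 B \left(2 + B\right)^{2}$ ($b{\left(B \right)} = 5 - \frac{- 9 \left(2 + B\right)^{2} B}{3} = 5 - \frac{\left(-9\right) B \left(2 + B\right)^{2}}{3} = 5 + 3 B \left(2 + B\right)^{2}$)
$\left(b{\left(\frac{1}{-4} \right)} + N\right)^{2} = \left(\left(5 + \frac{3 \left(2 + \frac{1}{-4}\right)^{2}}{-4}\right) + 81\right)^{2} = \left(\left(5 + 3 \left(- \frac{1}{4}\right) \left(2 - \frac{1}{4}\right)^{2}\right) + 81\right)^{2} = \left(\left(5 + 3 \left(- \frac{1}{4}\right) \left(\frac{7}{4}\right)^{2}\right) + 81\right)^{2} = \left(\left(5 + 3 \left(- \frac{1}{4}\right) \frac{49}{16}\right) + 81\right)^{2} = \left(\left(5 - \frac{147}{64}\right) + 81\right)^{2} = \left(\frac{173}{64} + 81\right)^{2} = \left(\frac{5357}{64}\right)^{2} = \frac{28697449}{4096}$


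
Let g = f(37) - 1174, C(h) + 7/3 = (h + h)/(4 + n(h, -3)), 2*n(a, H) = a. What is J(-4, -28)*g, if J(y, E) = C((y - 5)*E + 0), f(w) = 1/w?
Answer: -4358179/2405 ≈ -1812.1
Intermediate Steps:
n(a, H) = a/2
C(h) = -7/3 + 2*h/(4 + h/2) (C(h) = -7/3 + (h + h)/(4 + h/2) = -7/3 + (2*h)/(4 + h/2) = -7/3 + 2*h/(4 + h/2))
J(y, E) = (-56 + 5*E*(-5 + y))/(3*(8 + E*(-5 + y))) (J(y, E) = (-56 + 5*((y - 5)*E + 0))/(3*(8 + ((y - 5)*E + 0))) = (-56 + 5*((-5 + y)*E + 0))/(3*(8 + ((-5 + y)*E + 0))) = (-56 + 5*(E*(-5 + y) + 0))/(3*(8 + (E*(-5 + y) + 0))) = (-56 + 5*(E*(-5 + y)))/(3*(8 + E*(-5 + y))) = (-56 + 5*E*(-5 + y))/(3*(8 + E*(-5 + y))))
g = -43437/37 (g = 1/37 - 1174 = -43437/37 ≈ -1174.0)
J(-4, -28)*g = ((-56 + 5*(-28)*(-5 - 4))/(3*(8 - 28*(-5 - 4))))*(-43437/37) = ((-56 + 5*(-28)*(-9))/(3*(8 - 28*(-9))))*(-43437/37) = ((-56 + 1260)/(3*(8 + 252)))*(-43437/37) = ((⅓)*1204/260)*(-43437/37) = ((⅓)*(1/260)*1204)*(-43437/37) = (301/195)*(-43437/37) = -4358179/2405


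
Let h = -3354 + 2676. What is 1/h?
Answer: -1/678 ≈ -0.0014749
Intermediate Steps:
h = -678
1/h = 1/(-678) = -1/678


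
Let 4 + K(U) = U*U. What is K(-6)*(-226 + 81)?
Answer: -4640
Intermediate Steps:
K(U) = -4 + U² (K(U) = -4 + U*U = -4 + U²)
K(-6)*(-226 + 81) = (-4 + (-6)²)*(-226 + 81) = (-4 + 36)*(-145) = 32*(-145) = -4640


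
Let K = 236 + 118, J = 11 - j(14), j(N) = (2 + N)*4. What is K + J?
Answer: 301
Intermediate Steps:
j(N) = 8 + 4*N
J = -53 (J = 11 - (8 + 4*14) = 11 - (8 + 56) = 11 - 1*64 = 11 - 64 = -53)
K = 354
K + J = 354 - 53 = 301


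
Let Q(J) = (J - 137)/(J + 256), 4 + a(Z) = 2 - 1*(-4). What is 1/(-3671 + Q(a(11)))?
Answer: -86/315751 ≈ -0.00027237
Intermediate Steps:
a(Z) = 2 (a(Z) = -4 + (2 - 1*(-4)) = -4 + (2 + 4) = -4 + 6 = 2)
Q(J) = (-137 + J)/(256 + J)
1/(-3671 + Q(a(11))) = 1/(-3671 + (-137 + 2)/(256 + 2)) = 1/(-3671 - 135/258) = 1/(-3671 + (1/258)*(-135)) = 1/(-3671 - 45/86) = 1/(-315751/86) = -86/315751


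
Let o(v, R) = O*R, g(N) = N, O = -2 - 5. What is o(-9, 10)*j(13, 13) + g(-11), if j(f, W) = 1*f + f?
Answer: -1831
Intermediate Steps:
j(f, W) = 2*f (j(f, W) = f + f = 2*f)
O = -7
o(v, R) = -7*R
o(-9, 10)*j(13, 13) + g(-11) = (-7*10)*(2*13) - 11 = -70*26 - 11 = -1820 - 11 = -1831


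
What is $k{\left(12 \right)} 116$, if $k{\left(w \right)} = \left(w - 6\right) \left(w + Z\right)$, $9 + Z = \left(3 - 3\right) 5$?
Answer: $2088$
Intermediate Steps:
$Z = -9$ ($Z = -9 + \left(3 - 3\right) 5 = -9 + 0 \cdot 5 = -9 + 0 = -9$)
$k{\left(w \right)} = \left(-9 + w\right) \left(-6 + w\right)$ ($k{\left(w \right)} = \left(w - 6\right) \left(w - 9\right) = \left(-6 + w\right) \left(-9 + w\right) = \left(-9 + w\right) \left(-6 + w\right)$)
$k{\left(12 \right)} 116 = \left(54 + 12^{2} - 180\right) 116 = \left(54 + 144 - 180\right) 116 = 18 \cdot 116 = 2088$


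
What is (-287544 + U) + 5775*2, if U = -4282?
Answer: -280276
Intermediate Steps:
(-287544 + U) + 5775*2 = (-287544 - 4282) + 5775*2 = -291826 + 11550 = -280276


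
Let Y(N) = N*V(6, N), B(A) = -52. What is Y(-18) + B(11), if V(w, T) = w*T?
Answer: 1892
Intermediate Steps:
V(w, T) = T*w
Y(N) = 6*N² (Y(N) = N*(N*6) = N*(6*N) = 6*N²)
Y(-18) + B(11) = 6*(-18)² - 52 = 6*324 - 52 = 1944 - 52 = 1892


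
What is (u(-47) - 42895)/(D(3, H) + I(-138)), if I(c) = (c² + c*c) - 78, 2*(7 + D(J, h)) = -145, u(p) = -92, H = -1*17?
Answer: -28658/25287 ≈ -1.1333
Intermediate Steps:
H = -17
D(J, h) = -159/2 (D(J, h) = -7 + (½)*(-145) = -7 - 145/2 = -159/2)
I(c) = -78 + 2*c² (I(c) = (c² + c²) - 78 = 2*c² - 78 = -78 + 2*c²)
(u(-47) - 42895)/(D(3, H) + I(-138)) = (-92 - 42895)/(-159/2 + (-78 + 2*(-138)²)) = -42987/(-159/2 + (-78 + 2*19044)) = -42987/(-159/2 + (-78 + 38088)) = -42987/(-159/2 + 38010) = -42987/75861/2 = -42987*2/75861 = -28658/25287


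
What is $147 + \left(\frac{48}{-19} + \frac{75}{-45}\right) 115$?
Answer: $- \frac{19106}{57} \approx -335.19$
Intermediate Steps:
$147 + \left(\frac{48}{-19} + \frac{75}{-45}\right) 115 = 147 + \left(48 \left(- \frac{1}{19}\right) + 75 \left(- \frac{1}{45}\right)\right) 115 = 147 + \left(- \frac{48}{19} - \frac{5}{3}\right) 115 = 147 - \frac{27485}{57} = - \frac{19106}{57}$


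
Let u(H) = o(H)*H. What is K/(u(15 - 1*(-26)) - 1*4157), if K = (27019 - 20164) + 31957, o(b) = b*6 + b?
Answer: 19406/3805 ≈ 5.1001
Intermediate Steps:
o(b) = 7*b (o(b) = 6*b + b = 7*b)
u(H) = 7*H² (u(H) = (7*H)*H = 7*H²)
K = 38812 (K = 6855 + 31957 = 38812)
K/(u(15 - 1*(-26)) - 1*4157) = 38812/(7*(15 - 1*(-26))² - 1*4157) = 38812/(7*(15 + 26)² - 4157) = 38812/(7*41² - 4157) = 38812/(7*1681 - 4157) = 38812/(11767 - 4157) = 38812/7610 = 38812*(1/7610) = 19406/3805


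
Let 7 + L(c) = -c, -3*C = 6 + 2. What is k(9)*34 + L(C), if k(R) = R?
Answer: 905/3 ≈ 301.67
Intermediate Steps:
C = -8/3 (C = -(6 + 2)/3 = -1/3*8 = -8/3 ≈ -2.6667)
L(c) = -7 - c
k(9)*34 + L(C) = 9*34 + (-7 - 1*(-8/3)) = 306 + (-7 + 8/3) = 306 - 13/3 = 905/3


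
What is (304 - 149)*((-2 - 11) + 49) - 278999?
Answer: -273419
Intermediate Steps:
(304 - 149)*((-2 - 11) + 49) - 278999 = 155*(-13 + 49) - 278999 = 155*36 - 278999 = 5580 - 278999 = -273419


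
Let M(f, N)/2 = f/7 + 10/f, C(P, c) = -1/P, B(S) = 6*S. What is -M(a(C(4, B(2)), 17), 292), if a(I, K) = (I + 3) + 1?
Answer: -269/42 ≈ -6.4048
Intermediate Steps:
a(I, K) = 4 + I (a(I, K) = (3 + I) + 1 = 4 + I)
M(f, N) = 20/f + 2*f/7 (M(f, N) = 2*(f/7 + 10/f) = 2*(10/f + f/7) = 20/f + 2*f/7)
-M(a(C(4, B(2)), 17), 292) = -(20/(4 - 1/4) + 2*(4 - 1/4)/7) = -(20/(15/4) + (2/7)*(15/4)) = -(20*(4/15) + 15/14) = -(16/3 + 15/14) = -1*269/42 = -269/42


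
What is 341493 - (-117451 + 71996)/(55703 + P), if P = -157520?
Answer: 34769747326/101817 ≈ 3.4149e+5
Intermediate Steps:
341493 - (-117451 + 71996)/(55703 + P) = 341493 - (-117451 + 71996)/(55703 - 157520) = 341493 - (-45455)/(-101817) = 341493 - (-45455)*(-1)/101817 = 341493 - 1*45455/101817 = 341493 - 45455/101817 = 34769747326/101817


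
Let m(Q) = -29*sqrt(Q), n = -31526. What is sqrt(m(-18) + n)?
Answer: sqrt(-31526 - 87*I*sqrt(2)) ≈ 0.3465 - 177.56*I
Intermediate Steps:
sqrt(m(-18) + n) = sqrt(-87*I*sqrt(2) - 31526) = sqrt(-31526 - 87*I*sqrt(2))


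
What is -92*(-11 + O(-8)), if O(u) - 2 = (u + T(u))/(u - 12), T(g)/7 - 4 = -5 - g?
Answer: 5083/5 ≈ 1016.6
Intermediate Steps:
T(g) = -7 - 7*g (T(g) = 28 + 7*(-5 - g) = 28 + (-35 - 7*g) = -7 - 7*g)
O(u) = 2 + (-7 - 6*u)/(-12 + u) (O(u) = 2 + (u + (-7 - 7*u))/(u - 12) = 2 + (-7 - 6*u)/(-12 + u))
-92*(-11 + O(-8)) = -92*(-11 + (-31 - 4*(-8))/(-12 - 8)) = -92*(-11 + (-31 + 32)/(-20)) = -92*(-11 - 1/20*1) = -92*(-11 - 1/20) = -92*(-221/20) = 5083/5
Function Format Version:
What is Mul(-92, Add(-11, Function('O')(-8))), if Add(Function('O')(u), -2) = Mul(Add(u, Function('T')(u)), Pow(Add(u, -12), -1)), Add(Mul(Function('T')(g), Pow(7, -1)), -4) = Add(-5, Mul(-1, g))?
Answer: Rational(5083, 5) ≈ 1016.6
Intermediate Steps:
Function('T')(g) = Add(-7, Mul(-7, g)) (Function('T')(g) = Add(28, Mul(7, Add(-5, Mul(-1, g)))) = Add(28, Add(-35, Mul(-7, g))) = Add(-7, Mul(-7, g)))
Function('O')(u) = Add(2, Mul(Pow(Add(-12, u), -1), Add(-7, Mul(-6, u)))) (Function('O')(u) = Add(2, Mul(Add(u, Add(-7, Mul(-7, u))), Pow(Add(u, -12), -1))) = Add(2, Mul(Add(-7, Mul(-6, u)), Pow(Add(-12, u), -1))) = Add(2, Mul(Pow(Add(-12, u), -1), Add(-7, Mul(-6, u)))))
Mul(-92, Add(-11, Function('O')(-8))) = Mul(-92, Add(-11, Mul(Pow(Add(-12, -8), -1), Add(-31, Mul(-4, -8))))) = Mul(-92, Add(-11, Mul(Pow(-20, -1), Add(-31, 32)))) = Mul(-92, Add(-11, Mul(Rational(-1, 20), 1))) = Mul(-92, Add(-11, Rational(-1, 20))) = Mul(-92, Rational(-221, 20)) = Rational(5083, 5)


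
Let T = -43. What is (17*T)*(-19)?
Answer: 13889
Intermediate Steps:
(17*T)*(-19) = (17*(-43))*(-19) = -731*(-19) = 13889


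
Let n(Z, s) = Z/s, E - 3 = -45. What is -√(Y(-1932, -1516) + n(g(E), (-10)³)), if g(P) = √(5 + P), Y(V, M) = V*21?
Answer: -√(-405720000 - 10*I*√37)/100 ≈ -1.5099e-5 + 201.42*I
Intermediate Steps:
Y(V, M) = 21*V
E = -42 (E = 3 - 45 = -42)
-√(Y(-1932, -1516) + n(g(E), (-10)³)) = -√(21*(-1932) + √(5 - 42)/((-10)³)) = -√(-40572 + √(-37)/(-1000)) = -√(-40572 + (I*√37)*(-1/1000)) = -√(-40572 - I*√37/1000)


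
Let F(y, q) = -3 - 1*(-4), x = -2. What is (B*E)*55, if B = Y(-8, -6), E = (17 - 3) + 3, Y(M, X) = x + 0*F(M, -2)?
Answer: -1870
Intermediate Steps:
F(y, q) = 1 (F(y, q) = -3 + 4 = 1)
Y(M, X) = -2 (Y(M, X) = -2 + 0*1 = -2 + 0 = -2)
E = 17 (E = 14 + 3 = 17)
B = -2
(B*E)*55 = -2*17*55 = -34*55 = -1870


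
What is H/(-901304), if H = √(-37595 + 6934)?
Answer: -I*√30661/901304 ≈ -0.00019428*I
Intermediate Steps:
H = I*√30661 (H = √(-30661) = I*√30661 ≈ 175.1*I)
H/(-901304) = (I*√30661)/(-901304) = (I*√30661)*(-1/901304) = -I*√30661/901304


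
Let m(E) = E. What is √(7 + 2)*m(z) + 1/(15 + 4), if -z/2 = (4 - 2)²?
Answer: -455/19 ≈ -23.947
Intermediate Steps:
z = -8 (z = -2*(4 - 2)² = -2*2² = -2*4 = -8)
√(7 + 2)*m(z) + 1/(15 + 4) = √(7 + 2)*(-8) + 1/(15 + 4) = √9*(-8) + 1/19 = 3*(-8) + 1/19 = -24 + 1/19 = -455/19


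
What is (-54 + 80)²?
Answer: 676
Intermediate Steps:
(-54 + 80)² = 26² = 676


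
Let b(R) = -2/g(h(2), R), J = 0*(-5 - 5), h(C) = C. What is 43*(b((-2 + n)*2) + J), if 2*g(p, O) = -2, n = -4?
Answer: 86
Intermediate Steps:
J = 0 (J = 0*(-10) = 0)
g(p, O) = -1 (g(p, O) = (½)*(-2) = -1)
b(R) = 2 (b(R) = -2/(-1) = -2*(-1) = 2)
43*(b((-2 + n)*2) + J) = 43*(2 + 0) = 43*2 = 86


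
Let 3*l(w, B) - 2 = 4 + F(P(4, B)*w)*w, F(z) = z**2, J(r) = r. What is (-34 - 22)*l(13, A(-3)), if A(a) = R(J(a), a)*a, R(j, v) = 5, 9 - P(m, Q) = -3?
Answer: -5905648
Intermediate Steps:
P(m, Q) = 12 (P(m, Q) = 9 - 1*(-3) = 9 + 3 = 12)
A(a) = 5*a
l(w, B) = 2 + 48*w**3 (l(w, B) = 2/3 + (4 + (12*w)**2*w)/3 = 2/3 + (4 + (144*w**2)*w)/3 = 2/3 + (4 + 144*w**3)/3 = 2/3 + (4/3 + 48*w**3) = 2 + 48*w**3)
(-34 - 22)*l(13, A(-3)) = (-34 - 22)*(2 + 48*13**3) = -56*(2 + 48*2197) = -56*(2 + 105456) = -56*105458 = -5905648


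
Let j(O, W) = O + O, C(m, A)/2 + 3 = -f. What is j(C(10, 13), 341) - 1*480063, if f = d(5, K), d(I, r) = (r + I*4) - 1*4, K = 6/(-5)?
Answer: -2400671/5 ≈ -4.8013e+5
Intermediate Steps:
K = -6/5 (K = 6*(-⅕) = -6/5 ≈ -1.2000)
d(I, r) = -4 + r + 4*I (d(I, r) = (r + 4*I) - 4 = -4 + r + 4*I)
f = 74/5 (f = -4 - 6/5 + 4*5 = -4 - 6/5 + 20 = 74/5 ≈ 14.800)
C(m, A) = -178/5 (C(m, A) = -6 + 2*(-1*74/5) = -6 + 2*(-74/5) = -6 - 148/5 = -178/5)
j(O, W) = 2*O
j(C(10, 13), 341) - 1*480063 = 2*(-178/5) - 1*480063 = -356/5 - 480063 = -2400671/5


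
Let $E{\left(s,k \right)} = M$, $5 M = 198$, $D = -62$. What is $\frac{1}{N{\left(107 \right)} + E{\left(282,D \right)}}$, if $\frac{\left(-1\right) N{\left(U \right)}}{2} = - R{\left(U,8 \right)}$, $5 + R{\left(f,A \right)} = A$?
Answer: $\frac{5}{228} \approx 0.02193$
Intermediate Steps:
$M = \frac{198}{5}$ ($M = \frac{1}{5} \cdot 198 = \frac{198}{5} \approx 39.6$)
$E{\left(s,k \right)} = \frac{198}{5}$
$R{\left(f,A \right)} = -5 + A$
$N{\left(U \right)} = 6$ ($N{\left(U \right)} = - 2 \left(- (-5 + 8)\right) = - 2 \left(\left(-1\right) 3\right) = \left(-2\right) \left(-3\right) = 6$)
$\frac{1}{N{\left(107 \right)} + E{\left(282,D \right)}} = \frac{1}{6 + \frac{198}{5}} = \frac{1}{\frac{228}{5}} = \frac{5}{228}$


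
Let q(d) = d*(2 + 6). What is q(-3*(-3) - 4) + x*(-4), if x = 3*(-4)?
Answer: 88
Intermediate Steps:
q(d) = 8*d (q(d) = d*8 = 8*d)
x = -12
q(-3*(-3) - 4) + x*(-4) = 8*(-3*(-3) - 4) - 12*(-4) = 8*(9 - 4) + 48 = 8*5 + 48 = 40 + 48 = 88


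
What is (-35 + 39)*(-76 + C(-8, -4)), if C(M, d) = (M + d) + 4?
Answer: -336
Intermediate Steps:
C(M, d) = 4 + M + d
(-35 + 39)*(-76 + C(-8, -4)) = (-35 + 39)*(-76 + (4 - 8 - 4)) = 4*(-76 - 8) = 4*(-84) = -336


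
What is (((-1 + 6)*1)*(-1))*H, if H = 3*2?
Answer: -30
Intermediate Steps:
H = 6
(((-1 + 6)*1)*(-1))*H = (((-1 + 6)*1)*(-1))*6 = ((5*1)*(-1))*6 = (5*(-1))*6 = -5*6 = -30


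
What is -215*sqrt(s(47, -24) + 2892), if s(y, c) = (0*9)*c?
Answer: -430*sqrt(723) ≈ -11562.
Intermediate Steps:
s(y, c) = 0 (s(y, c) = 0*c = 0)
-215*sqrt(s(47, -24) + 2892) = -215*sqrt(0 + 2892) = -430*sqrt(723)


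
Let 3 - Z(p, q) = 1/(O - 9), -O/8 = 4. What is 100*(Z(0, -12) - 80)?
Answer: -315600/41 ≈ -7697.6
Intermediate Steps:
O = -32 (O = -8*4 = -32)
Z(p, q) = 124/41 (Z(p, q) = 3 - 1/(-32 - 9) = 3 - 1/(-41) = 3 - 1*(-1/41) = 3 + 1/41 = 124/41)
100*(Z(0, -12) - 80) = 100*(124/41 - 80) = 100*(-3156/41) = -315600/41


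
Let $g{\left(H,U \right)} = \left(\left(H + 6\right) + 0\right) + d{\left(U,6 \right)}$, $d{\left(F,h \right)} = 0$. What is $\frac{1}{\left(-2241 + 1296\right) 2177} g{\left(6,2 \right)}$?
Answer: $- \frac{4}{685755} \approx -5.833 \cdot 10^{-6}$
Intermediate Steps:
$g{\left(H,U \right)} = 6 + H$ ($g{\left(H,U \right)} = \left(\left(H + 6\right) + 0\right) + 0 = \left(\left(6 + H\right) + 0\right) + 0 = \left(6 + H\right) + 0 = 6 + H$)
$\frac{1}{\left(-2241 + 1296\right) 2177} g{\left(6,2 \right)} = \frac{1}{\left(-2241 + 1296\right) 2177} \left(6 + 6\right) = \frac{1}{-945} \cdot \frac{1}{2177} \cdot 12 = \left(- \frac{1}{945}\right) \frac{1}{2177} \cdot 12 = \left(- \frac{1}{2057265}\right) 12 = - \frac{4}{685755}$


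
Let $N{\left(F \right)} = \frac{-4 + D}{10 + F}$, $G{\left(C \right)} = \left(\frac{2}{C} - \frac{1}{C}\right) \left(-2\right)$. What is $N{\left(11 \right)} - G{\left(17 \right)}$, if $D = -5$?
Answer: $- \frac{37}{119} \approx -0.31092$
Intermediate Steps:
$G{\left(C \right)} = - \frac{2}{C}$ ($G{\left(C \right)} = \frac{1}{C} \left(-2\right) = - \frac{2}{C}$)
$N{\left(F \right)} = - \frac{9}{10 + F}$ ($N{\left(F \right)} = \frac{-4 - 5}{10 + F} = - \frac{9}{10 + F}$)
$N{\left(11 \right)} - G{\left(17 \right)} = - \frac{9}{10 + 11} - - \frac{2}{17} = - \frac{9}{21} - \left(-2\right) \frac{1}{17} = \left(-9\right) \frac{1}{21} - - \frac{2}{17} = - \frac{3}{7} + \frac{2}{17} = - \frac{37}{119}$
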